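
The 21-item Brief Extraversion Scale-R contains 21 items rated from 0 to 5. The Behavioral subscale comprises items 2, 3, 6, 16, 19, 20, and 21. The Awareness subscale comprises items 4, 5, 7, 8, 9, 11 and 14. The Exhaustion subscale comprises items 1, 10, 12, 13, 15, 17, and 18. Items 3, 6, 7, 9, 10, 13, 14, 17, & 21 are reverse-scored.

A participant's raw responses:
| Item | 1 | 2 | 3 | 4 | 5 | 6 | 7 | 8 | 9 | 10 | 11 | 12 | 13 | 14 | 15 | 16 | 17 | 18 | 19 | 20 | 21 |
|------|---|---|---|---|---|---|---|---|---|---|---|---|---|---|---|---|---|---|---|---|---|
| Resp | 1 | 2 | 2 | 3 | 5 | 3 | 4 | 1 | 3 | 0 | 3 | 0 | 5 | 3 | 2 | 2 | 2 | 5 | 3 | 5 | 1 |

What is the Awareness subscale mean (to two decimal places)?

2.43

Awareness items: 4, 5, 7, 8, 9, 11, 14.
Of these, items 7, 9, & 14 are reverse-scored; reverse-coded value = 5 − response.
  item 4: 3
  item 5: 5
  item 7: 5 − 4 = 1
  item 8: 1
  item 9: 5 − 3 = 2
  item 11: 3
  item 14: 5 − 3 = 2
Sum = 3 + 5 + 1 + 1 + 2 + 3 + 2 = 17
Mean = 17 / 7 = 2.43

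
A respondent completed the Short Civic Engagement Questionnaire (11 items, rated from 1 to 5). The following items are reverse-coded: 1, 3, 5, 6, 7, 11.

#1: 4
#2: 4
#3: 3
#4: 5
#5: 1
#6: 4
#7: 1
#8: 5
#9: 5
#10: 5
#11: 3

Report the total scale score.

44

Reversing items 1, 3, 5, 6, 7, and 11 with 6 − raw:
Total = (6−4) + 4 + (6−3) + 5 + (6−1) + (6−4) + (6−1) + 5 + 5 + 5 + (6−3)
      = 2 + 4 + 3 + 5 + 5 + 2 + 5 + 5 + 5 + 5 + 3 = 44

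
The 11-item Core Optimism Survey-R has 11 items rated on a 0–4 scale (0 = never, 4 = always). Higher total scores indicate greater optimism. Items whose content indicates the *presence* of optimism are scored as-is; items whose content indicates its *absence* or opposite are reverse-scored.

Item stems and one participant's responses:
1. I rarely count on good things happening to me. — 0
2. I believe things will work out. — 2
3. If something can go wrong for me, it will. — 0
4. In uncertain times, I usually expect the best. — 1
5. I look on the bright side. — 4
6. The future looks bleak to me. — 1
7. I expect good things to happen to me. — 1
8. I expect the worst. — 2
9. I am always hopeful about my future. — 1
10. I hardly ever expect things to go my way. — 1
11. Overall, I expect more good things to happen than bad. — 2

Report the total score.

Items 1, 3, 6, 8, 10 describe the absence/opposite of optimism → reverse-score.
on a 0–4 scale, reversed = 4 − raw.
  item 1: 4 − 0 = 4
  item 2: 2
  item 3: 4 − 0 = 4
  item 4: 1
  item 5: 4
  item 6: 4 − 1 = 3
  item 7: 1
  item 8: 4 − 2 = 2
  item 9: 1
  item 10: 4 − 1 = 3
  item 11: 2
Total = 4 + 2 + 4 + 1 + 4 + 3 + 1 + 2 + 1 + 3 + 2 = 27

27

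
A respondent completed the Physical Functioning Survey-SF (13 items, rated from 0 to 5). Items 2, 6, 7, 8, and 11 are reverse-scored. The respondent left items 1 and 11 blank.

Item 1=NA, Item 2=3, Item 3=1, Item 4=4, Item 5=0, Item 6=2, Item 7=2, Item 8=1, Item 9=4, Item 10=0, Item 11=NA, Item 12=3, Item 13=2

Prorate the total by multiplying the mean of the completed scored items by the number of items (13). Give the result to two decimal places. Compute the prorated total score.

Reverse-coded (reversed = (0+5) − raw = 5 − raw):
  item 2: 5 − 3 = 2
  item 6: 5 − 2 = 3
  item 7: 5 − 2 = 3
  item 8: 5 − 1 = 4
Completed scored items (11 of 13): 2, 1, 4, 0, 3, 3, 4, 4, 0, 3, 2; sum = 26.
Person mean = 26 / 11 ≈ 2.3636
Prorated total = (26 / 11) × 13 = 30.73 (to 2 dp)

30.73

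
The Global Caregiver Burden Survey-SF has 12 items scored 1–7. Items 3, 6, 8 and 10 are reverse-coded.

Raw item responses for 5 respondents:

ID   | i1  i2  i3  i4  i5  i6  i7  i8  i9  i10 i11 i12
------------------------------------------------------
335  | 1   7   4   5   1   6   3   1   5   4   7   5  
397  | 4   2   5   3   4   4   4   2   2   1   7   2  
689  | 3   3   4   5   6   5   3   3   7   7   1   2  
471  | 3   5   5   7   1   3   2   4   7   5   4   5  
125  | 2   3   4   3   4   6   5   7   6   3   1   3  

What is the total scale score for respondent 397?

Respondent 397 raw: 4, 2, 5, 3, 4, 4, 4, 2, 2, 1, 7, 2.
Reverse-coded (on a 1–7 scale, reversed = 8 − raw):
  item 1: 4
  item 2: 2
  item 3: 8 − 5 = 3
  item 4: 3
  item 5: 4
  item 6: 8 − 4 = 4
  item 7: 4
  item 8: 8 − 2 = 6
  item 9: 2
  item 10: 8 − 1 = 7
  item 11: 7
  item 12: 2
Sum = 4 + 2 + 3 + 3 + 4 + 4 + 4 + 6 + 2 + 7 + 7 + 2 = 48

48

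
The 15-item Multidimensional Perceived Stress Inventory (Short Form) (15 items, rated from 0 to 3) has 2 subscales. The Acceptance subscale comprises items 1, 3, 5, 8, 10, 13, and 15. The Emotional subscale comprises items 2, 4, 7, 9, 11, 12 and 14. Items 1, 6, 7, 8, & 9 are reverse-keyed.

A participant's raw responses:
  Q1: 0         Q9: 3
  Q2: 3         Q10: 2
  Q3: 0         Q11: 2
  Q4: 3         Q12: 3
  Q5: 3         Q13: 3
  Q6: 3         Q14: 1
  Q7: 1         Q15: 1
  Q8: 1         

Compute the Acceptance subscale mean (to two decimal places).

2.00

Acceptance items: 1, 3, 5, 8, 10, 13, 15.
Of these, items 1 and 8 are reverse-keyed; reversed = (0+3) − raw = 3 − raw.
  item 1: 3 − 0 = 3
  item 3: 0
  item 5: 3
  item 8: 3 − 1 = 2
  item 10: 2
  item 13: 3
  item 15: 1
Sum = 3 + 0 + 3 + 2 + 2 + 3 + 1 = 14
Mean = 14 / 7 = 2.00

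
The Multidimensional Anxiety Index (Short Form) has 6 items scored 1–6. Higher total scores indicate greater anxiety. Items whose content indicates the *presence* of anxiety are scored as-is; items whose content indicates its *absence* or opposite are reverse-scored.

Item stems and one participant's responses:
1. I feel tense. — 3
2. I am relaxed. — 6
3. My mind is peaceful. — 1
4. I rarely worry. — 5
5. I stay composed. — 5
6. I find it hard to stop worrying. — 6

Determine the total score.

20

Items 2, 3, 4, 5 describe the absence/opposite of anxiety → reverse-score.
reversed = (1+6) − raw = 7 − raw.
  item 1: 3
  item 2: 7 − 6 = 1
  item 3: 7 − 1 = 6
  item 4: 7 − 5 = 2
  item 5: 7 − 5 = 2
  item 6: 6
Total = 3 + 1 + 6 + 2 + 2 + 6 = 20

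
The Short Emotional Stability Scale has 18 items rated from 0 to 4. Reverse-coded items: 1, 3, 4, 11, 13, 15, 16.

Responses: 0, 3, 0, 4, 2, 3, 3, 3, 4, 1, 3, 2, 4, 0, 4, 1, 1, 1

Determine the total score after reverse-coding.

Reverse-coded items (on a 0–4 scale, reversed = 4 − raw):
  item 1: 4 − 0 = 4
  item 3: 4 − 0 = 4
  item 4: 4 − 4 = 0
  item 11: 4 − 3 = 1
  item 13: 4 − 4 = 0
  item 15: 4 − 4 = 0
  item 16: 4 − 1 = 3
Scored responses: 4, 3, 4, 0, 2, 3, 3, 3, 4, 1, 1, 2, 0, 0, 0, 3, 1, 1
Total = 4 + 3 + 4 + 0 + 2 + 3 + 3 + 3 + 4 + 1 + 1 + 2 + 0 + 0 + 0 + 3 + 1 + 1 = 35

35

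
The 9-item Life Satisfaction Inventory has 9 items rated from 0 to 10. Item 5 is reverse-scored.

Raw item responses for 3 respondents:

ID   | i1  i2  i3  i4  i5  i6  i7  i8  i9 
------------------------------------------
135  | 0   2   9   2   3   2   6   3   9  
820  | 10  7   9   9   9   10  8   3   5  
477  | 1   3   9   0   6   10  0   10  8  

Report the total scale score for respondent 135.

Respondent 135 raw: 0, 2, 9, 2, 3, 2, 6, 3, 9.
Reverse-coded (on a 0–10 scale, reversed = 10 − raw):
  item 1: 0
  item 2: 2
  item 3: 9
  item 4: 2
  item 5: 10 − 3 = 7
  item 6: 2
  item 7: 6
  item 8: 3
  item 9: 9
Sum = 0 + 2 + 9 + 2 + 7 + 2 + 6 + 3 + 9 = 40

40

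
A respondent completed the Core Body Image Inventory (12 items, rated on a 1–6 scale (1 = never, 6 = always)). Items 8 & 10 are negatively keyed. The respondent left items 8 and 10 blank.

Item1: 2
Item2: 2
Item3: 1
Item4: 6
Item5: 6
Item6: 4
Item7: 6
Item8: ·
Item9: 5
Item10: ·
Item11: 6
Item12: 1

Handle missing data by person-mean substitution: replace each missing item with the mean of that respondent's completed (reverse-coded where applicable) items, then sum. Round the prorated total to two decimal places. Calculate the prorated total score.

46.80

Reverse-coded (on a 1–6 scale, reversed = 7 − raw):
Completed scored items (10 of 12): 2, 2, 1, 6, 6, 4, 6, 5, 6, 1; sum = 39.
Person mean = 39 / 10 ≈ 3.9000
Prorated total = (39 / 10) × 12 = 46.80 (to 2 dp)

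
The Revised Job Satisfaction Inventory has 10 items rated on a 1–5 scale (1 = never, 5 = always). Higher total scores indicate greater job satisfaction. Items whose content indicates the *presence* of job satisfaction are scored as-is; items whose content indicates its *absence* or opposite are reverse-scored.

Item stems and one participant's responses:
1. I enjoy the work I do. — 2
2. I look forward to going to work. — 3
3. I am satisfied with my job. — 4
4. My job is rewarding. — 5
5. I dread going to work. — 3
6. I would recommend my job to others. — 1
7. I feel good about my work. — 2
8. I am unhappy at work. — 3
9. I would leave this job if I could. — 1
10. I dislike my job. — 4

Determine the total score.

30

Items 5, 8, 9, 10 describe the absence/opposite of job satisfaction → reverse-score.
reversed = (1+5) − raw = 6 − raw.
  item 1: 2
  item 2: 3
  item 3: 4
  item 4: 5
  item 5: 6 − 3 = 3
  item 6: 1
  item 7: 2
  item 8: 6 − 3 = 3
  item 9: 6 − 1 = 5
  item 10: 6 − 4 = 2
Total = 2 + 3 + 4 + 5 + 3 + 1 + 2 + 3 + 5 + 2 = 30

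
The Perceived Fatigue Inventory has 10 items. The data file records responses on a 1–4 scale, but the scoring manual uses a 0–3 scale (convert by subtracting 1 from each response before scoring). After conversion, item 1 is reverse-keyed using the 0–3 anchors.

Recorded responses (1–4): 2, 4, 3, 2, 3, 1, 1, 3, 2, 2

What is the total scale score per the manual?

Convert to 0–3: 1, 3, 2, 1, 2, 0, 0, 2, 1, 1
Reverse-coded (reversed = (0+3) − raw = 3 − raw):
  item 1: 3 − 1 = 2
Scored: 2, 3, 2, 1, 2, 0, 0, 2, 1, 1
Total = 14

14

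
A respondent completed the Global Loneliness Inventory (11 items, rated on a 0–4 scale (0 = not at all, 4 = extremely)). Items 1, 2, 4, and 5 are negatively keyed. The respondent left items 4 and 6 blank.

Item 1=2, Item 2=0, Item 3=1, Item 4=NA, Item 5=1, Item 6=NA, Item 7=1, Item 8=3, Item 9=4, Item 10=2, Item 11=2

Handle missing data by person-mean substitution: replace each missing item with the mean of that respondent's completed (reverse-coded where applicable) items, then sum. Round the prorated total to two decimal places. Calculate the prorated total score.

Reverse-coded (on a 0–4 scale, reversed = 4 − raw):
  item 1: 4 − 2 = 2
  item 2: 4 − 0 = 4
  item 5: 4 − 1 = 3
Completed scored items (9 of 11): 2, 4, 1, 3, 1, 3, 4, 2, 2; sum = 22.
Person mean = 22 / 9 ≈ 2.4444
Prorated total = (22 / 9) × 11 = 26.89 (to 2 dp)

26.89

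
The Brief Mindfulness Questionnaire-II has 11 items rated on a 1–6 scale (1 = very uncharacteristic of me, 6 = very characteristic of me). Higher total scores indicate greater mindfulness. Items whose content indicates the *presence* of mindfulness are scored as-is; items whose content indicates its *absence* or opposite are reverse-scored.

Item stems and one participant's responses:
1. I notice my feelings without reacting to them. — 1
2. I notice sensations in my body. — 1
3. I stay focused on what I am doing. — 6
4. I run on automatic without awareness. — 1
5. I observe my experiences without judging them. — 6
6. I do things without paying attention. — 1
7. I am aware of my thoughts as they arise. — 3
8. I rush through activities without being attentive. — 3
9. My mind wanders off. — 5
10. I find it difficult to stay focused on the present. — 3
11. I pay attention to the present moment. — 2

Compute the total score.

41

Items 4, 6, 8, 9, 10 describe the absence/opposite of mindfulness → reverse-score.
on a 1–6 scale, reversed = 7 − raw.
  item 1: 1
  item 2: 1
  item 3: 6
  item 4: 7 − 1 = 6
  item 5: 6
  item 6: 7 − 1 = 6
  item 7: 3
  item 8: 7 − 3 = 4
  item 9: 7 − 5 = 2
  item 10: 7 − 3 = 4
  item 11: 2
Total = 1 + 1 + 6 + 6 + 6 + 6 + 3 + 4 + 2 + 4 + 2 = 41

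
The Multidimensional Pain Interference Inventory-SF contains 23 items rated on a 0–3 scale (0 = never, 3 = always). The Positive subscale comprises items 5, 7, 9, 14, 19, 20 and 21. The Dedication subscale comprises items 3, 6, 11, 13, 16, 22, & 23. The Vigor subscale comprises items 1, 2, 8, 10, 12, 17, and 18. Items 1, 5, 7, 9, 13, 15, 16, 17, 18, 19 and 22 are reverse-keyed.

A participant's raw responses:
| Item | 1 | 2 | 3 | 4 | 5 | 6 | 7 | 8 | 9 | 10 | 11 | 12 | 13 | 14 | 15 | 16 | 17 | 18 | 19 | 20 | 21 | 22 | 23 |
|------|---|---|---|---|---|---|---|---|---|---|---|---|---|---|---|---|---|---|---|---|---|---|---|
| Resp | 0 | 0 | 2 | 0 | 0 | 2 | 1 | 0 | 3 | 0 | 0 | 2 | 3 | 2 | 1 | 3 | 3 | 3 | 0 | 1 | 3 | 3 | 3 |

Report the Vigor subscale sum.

Vigor items: 1, 2, 8, 10, 12, 17, 18.
Of these, items 1, 17 and 18 are reverse-keyed; reversed = (0+3) − raw = 3 − raw.
  item 1: 3 − 0 = 3
  item 2: 0
  item 8: 0
  item 10: 0
  item 12: 2
  item 17: 3 − 3 = 0
  item 18: 3 − 3 = 0
Sum = 3 + 0 + 0 + 0 + 2 + 0 + 0 = 5

5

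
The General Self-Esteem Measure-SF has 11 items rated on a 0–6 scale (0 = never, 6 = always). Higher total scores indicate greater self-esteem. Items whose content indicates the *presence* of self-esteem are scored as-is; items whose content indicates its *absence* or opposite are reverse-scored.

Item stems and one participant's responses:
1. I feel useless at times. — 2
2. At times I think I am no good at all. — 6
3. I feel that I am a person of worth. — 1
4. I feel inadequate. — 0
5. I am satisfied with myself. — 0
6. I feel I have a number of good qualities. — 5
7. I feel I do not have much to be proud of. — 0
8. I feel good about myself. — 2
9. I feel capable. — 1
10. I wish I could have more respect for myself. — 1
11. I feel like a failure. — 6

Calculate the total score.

30

Items 1, 2, 4, 7, 10, 11 describe the absence/opposite of self-esteem → reverse-score.
reverse-coded value = 6 − response.
  item 1: 6 − 2 = 4
  item 2: 6 − 6 = 0
  item 3: 1
  item 4: 6 − 0 = 6
  item 5: 0
  item 6: 5
  item 7: 6 − 0 = 6
  item 8: 2
  item 9: 1
  item 10: 6 − 1 = 5
  item 11: 6 − 6 = 0
Total = 4 + 0 + 1 + 6 + 0 + 5 + 6 + 2 + 1 + 5 + 0 = 30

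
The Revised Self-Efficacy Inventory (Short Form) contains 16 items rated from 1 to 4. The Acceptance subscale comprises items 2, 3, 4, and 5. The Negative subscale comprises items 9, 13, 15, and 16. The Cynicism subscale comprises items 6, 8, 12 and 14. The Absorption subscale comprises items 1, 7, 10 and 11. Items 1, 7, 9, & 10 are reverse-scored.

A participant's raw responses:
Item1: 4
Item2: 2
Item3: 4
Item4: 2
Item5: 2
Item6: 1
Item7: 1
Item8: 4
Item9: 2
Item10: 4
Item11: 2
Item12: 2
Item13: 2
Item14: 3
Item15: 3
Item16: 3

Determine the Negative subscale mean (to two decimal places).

2.75

Negative items: 9, 13, 15, 16.
Of these, item 9 is reverse-scored; reverse-coded value = 5 − response.
  item 9: 5 − 2 = 3
  item 13: 2
  item 15: 3
  item 16: 3
Sum = 3 + 2 + 3 + 3 = 11
Mean = 11 / 4 = 2.75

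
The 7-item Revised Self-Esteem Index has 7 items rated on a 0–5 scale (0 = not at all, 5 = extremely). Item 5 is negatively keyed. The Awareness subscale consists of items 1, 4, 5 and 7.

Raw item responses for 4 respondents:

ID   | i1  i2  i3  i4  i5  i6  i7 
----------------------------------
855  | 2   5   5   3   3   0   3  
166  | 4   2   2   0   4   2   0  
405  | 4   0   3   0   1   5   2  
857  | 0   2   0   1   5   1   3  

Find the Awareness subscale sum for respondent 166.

Respondent 166 raw: 4, 2, 2, 0, 4, 2, 0.
Awareness items: 1, 4, 5, 7.
Reverse-coded (reverse-coded value = 5 − response):
  item 1: 4
  item 4: 0
  item 5: 5 − 4 = 1
  item 7: 0
Sum = 4 + 0 + 1 + 0 = 5

5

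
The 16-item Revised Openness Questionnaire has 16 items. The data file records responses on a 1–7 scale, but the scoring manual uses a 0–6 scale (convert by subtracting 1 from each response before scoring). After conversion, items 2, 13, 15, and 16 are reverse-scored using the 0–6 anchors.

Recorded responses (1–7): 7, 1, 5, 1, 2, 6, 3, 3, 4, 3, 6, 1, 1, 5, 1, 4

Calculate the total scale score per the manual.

Convert to 0–6: 6, 0, 4, 0, 1, 5, 2, 2, 3, 2, 5, 0, 0, 4, 0, 3
Reverse-coded (reversed = (0+6) − raw = 6 − raw):
  item 2: 6 − 0 = 6
  item 13: 6 − 0 = 6
  item 15: 6 − 0 = 6
  item 16: 6 − 3 = 3
Scored: 6, 6, 4, 0, 1, 5, 2, 2, 3, 2, 5, 0, 6, 4, 6, 3
Total = 55

55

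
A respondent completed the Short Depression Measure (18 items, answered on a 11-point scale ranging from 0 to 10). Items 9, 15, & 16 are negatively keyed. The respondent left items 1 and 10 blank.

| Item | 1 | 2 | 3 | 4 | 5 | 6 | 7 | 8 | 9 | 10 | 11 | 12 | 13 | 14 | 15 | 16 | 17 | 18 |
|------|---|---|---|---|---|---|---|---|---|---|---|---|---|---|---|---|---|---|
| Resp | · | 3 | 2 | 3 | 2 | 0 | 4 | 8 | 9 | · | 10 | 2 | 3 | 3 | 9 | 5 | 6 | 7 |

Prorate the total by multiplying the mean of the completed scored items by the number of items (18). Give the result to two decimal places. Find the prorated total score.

Reverse-coded (reversed = (0+10) − raw = 10 − raw):
  item 9: 10 − 9 = 1
  item 15: 10 − 9 = 1
  item 16: 10 − 5 = 5
Completed scored items (16 of 18): 3, 2, 3, 2, 0, 4, 8, 1, 10, 2, 3, 3, 1, 5, 6, 7; sum = 60.
Person mean = 60 / 16 ≈ 3.7500
Prorated total = (60 / 16) × 18 = 67.50 (to 2 dp)

67.50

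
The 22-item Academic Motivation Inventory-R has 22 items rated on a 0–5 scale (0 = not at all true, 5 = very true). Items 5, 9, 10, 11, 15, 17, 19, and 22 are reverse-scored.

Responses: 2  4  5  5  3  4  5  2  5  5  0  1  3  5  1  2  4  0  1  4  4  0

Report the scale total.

67

Reverse-coded items (on a 0–5 scale, reversed = 5 − raw):
  item 5: 5 − 3 = 2
  item 9: 5 − 5 = 0
  item 10: 5 − 5 = 0
  item 11: 5 − 0 = 5
  item 15: 5 − 1 = 4
  item 17: 5 − 4 = 1
  item 19: 5 − 1 = 4
  item 22: 5 − 0 = 5
Scored items: 2, 4, 5, 5, 2, 4, 5, 2, 0, 0, 5, 1, 3, 5, 4, 2, 1, 0, 4, 4, 4, 5
Total = 2 + 4 + 5 + 5 + 2 + 4 + 5 + 2 + 0 + 0 + 5 + 1 + 3 + 5 + 4 + 2 + 1 + 0 + 4 + 4 + 4 + 5 = 67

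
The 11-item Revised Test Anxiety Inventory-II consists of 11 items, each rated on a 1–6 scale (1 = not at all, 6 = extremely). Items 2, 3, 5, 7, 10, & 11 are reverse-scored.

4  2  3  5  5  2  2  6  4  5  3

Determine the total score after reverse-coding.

Reverse-coded items (reversed = (1+6) − raw = 7 − raw):
  item 2: 7 − 2 = 5
  item 3: 7 − 3 = 4
  item 5: 7 − 5 = 2
  item 7: 7 − 2 = 5
  item 10: 7 − 5 = 2
  item 11: 7 − 3 = 4
Scored items: 4, 5, 4, 5, 2, 2, 5, 6, 4, 2, 4
Total = 4 + 5 + 4 + 5 + 2 + 2 + 5 + 6 + 4 + 2 + 4 = 43

43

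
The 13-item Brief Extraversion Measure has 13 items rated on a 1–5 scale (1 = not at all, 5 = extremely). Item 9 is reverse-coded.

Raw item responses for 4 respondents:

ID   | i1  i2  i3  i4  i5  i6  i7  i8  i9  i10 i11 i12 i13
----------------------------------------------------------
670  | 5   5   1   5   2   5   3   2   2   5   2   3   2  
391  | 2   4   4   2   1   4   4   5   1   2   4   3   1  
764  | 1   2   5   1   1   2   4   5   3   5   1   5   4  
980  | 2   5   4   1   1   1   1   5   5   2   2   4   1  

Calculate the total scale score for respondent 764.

39

Respondent 764 raw: 1, 2, 5, 1, 1, 2, 4, 5, 3, 5, 1, 5, 4.
Reverse-coded (reversed = (1+5) − raw = 6 − raw):
  item 1: 1
  item 2: 2
  item 3: 5
  item 4: 1
  item 5: 1
  item 6: 2
  item 7: 4
  item 8: 5
  item 9: 6 − 3 = 3
  item 10: 5
  item 11: 1
  item 12: 5
  item 13: 4
Sum = 1 + 2 + 5 + 1 + 1 + 2 + 4 + 5 + 3 + 5 + 1 + 5 + 4 = 39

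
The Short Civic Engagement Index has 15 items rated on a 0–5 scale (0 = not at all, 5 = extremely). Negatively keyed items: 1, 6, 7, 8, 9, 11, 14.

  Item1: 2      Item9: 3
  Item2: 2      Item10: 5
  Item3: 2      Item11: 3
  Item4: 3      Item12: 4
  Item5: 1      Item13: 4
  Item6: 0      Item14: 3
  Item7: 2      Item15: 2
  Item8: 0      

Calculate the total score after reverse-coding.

45

Apply reverse scoring (reversed = (0+5) − raw = 5 − raw):
  item 1: 5 − 2 = 3
  item 6: 5 − 0 = 5
  item 7: 5 − 2 = 3
  item 8: 5 − 0 = 5
  item 9: 5 − 3 = 2
  item 11: 5 − 3 = 2
  item 14: 5 − 3 = 2
Scored responses: 3, 2, 2, 3, 1, 5, 3, 5, 2, 5, 2, 4, 4, 2, 2
Total = 3 + 2 + 2 + 3 + 1 + 5 + 3 + 5 + 2 + 5 + 2 + 4 + 4 + 2 + 2 = 45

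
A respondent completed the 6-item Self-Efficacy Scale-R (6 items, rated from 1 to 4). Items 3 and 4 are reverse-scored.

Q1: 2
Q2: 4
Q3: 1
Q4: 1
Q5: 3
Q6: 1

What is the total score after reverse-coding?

18

Reverse-scored items use 5 − raw:
  item 3: 5 − 1 = 4
  item 4: 5 − 1 = 4
Scored items: 2, 4, 4, 4, 3, 1
Total = 2 + 4 + 4 + 4 + 3 + 1 = 18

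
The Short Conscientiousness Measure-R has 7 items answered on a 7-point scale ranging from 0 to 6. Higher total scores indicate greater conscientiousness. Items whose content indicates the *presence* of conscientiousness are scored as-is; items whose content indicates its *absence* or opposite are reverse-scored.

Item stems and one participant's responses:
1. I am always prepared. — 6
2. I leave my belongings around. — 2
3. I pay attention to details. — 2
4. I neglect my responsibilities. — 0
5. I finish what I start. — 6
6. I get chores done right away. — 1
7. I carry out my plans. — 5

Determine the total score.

30

Items 2, 4 describe the absence/opposite of conscientiousness → reverse-score.
reverse-coded value = 6 − response.
  item 1: 6
  item 2: 6 − 2 = 4
  item 3: 2
  item 4: 6 − 0 = 6
  item 5: 6
  item 6: 1
  item 7: 5
Total = 6 + 4 + 2 + 6 + 6 + 1 + 5 = 30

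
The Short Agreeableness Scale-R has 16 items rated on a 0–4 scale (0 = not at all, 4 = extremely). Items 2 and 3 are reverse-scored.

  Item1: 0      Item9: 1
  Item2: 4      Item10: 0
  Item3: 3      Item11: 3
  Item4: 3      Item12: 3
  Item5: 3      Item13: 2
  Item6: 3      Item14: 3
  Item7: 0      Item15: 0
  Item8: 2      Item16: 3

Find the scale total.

Reversing items 2 & 3 with 4 − raw:
Total = 0 + (4−4) + (4−3) + 3 + 3 + 3 + 0 + 2 + 1 + 0 + 3 + 3 + 2 + 3 + 0 + 3
      = 0 + 0 + 1 + 3 + 3 + 3 + 0 + 2 + 1 + 0 + 3 + 3 + 2 + 3 + 0 + 3 = 27

27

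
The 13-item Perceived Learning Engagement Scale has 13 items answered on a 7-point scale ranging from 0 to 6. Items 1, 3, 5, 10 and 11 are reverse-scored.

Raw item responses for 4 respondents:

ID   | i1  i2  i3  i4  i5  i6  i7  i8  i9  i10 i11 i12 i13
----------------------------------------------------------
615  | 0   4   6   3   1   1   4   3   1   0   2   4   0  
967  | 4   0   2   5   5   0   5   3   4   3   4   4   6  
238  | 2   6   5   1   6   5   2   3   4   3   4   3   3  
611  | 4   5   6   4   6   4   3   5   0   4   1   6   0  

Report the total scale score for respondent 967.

39

Respondent 967 raw: 4, 0, 2, 5, 5, 0, 5, 3, 4, 3, 4, 4, 6.
Reverse-coded (on a 0–6 scale, reversed = 6 − raw):
  item 1: 6 − 4 = 2
  item 2: 0
  item 3: 6 − 2 = 4
  item 4: 5
  item 5: 6 − 5 = 1
  item 6: 0
  item 7: 5
  item 8: 3
  item 9: 4
  item 10: 6 − 3 = 3
  item 11: 6 − 4 = 2
  item 12: 4
  item 13: 6
Sum = 2 + 0 + 4 + 5 + 1 + 0 + 5 + 3 + 4 + 3 + 2 + 4 + 6 = 39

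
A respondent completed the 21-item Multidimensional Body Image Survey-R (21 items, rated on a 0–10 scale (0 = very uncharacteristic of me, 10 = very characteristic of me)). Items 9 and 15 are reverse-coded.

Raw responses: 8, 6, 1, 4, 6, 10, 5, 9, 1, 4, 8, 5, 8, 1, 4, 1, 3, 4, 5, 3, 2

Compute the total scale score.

108

Reversing items 9 and 15 with 10 − raw:
Total = 8 + 6 + 1 + 4 + 6 + 10 + 5 + 9 + (10−1) + 4 + 8 + 5 + 8 + 1 + (10−4) + 1 + 3 + 4 + 5 + 3 + 2
      = 8 + 6 + 1 + 4 + 6 + 10 + 5 + 9 + 9 + 4 + 8 + 5 + 8 + 1 + 6 + 1 + 3 + 4 + 5 + 3 + 2 = 108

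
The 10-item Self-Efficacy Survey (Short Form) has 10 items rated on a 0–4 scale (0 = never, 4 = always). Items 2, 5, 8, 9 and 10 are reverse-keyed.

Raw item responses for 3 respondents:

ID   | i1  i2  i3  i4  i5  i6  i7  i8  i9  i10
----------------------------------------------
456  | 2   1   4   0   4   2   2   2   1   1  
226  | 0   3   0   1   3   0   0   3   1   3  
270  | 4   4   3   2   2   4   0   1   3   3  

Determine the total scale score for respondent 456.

21

Respondent 456 raw: 2, 1, 4, 0, 4, 2, 2, 2, 1, 1.
Reverse-coded (reverse-coded value = 4 − response):
  item 1: 2
  item 2: 4 − 1 = 3
  item 3: 4
  item 4: 0
  item 5: 4 − 4 = 0
  item 6: 2
  item 7: 2
  item 8: 4 − 2 = 2
  item 9: 4 − 1 = 3
  item 10: 4 − 1 = 3
Sum = 2 + 3 + 4 + 0 + 0 + 2 + 2 + 2 + 3 + 3 = 21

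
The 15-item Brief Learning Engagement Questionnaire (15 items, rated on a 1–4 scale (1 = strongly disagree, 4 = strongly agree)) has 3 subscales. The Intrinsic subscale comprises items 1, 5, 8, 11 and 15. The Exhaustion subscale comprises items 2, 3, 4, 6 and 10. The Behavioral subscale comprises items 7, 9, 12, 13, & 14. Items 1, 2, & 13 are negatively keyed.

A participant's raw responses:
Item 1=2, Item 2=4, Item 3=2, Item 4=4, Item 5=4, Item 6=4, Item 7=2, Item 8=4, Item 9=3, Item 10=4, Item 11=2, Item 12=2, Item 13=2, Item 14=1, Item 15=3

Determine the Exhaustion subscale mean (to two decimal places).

3.00

Exhaustion items: 2, 3, 4, 6, 10.
Of these, item 2 is negatively keyed; on a 1–4 scale, reversed = 5 − raw.
  item 2: 5 − 4 = 1
  item 3: 2
  item 4: 4
  item 6: 4
  item 10: 4
Sum = 1 + 2 + 4 + 4 + 4 = 15
Mean = 15 / 5 = 3.00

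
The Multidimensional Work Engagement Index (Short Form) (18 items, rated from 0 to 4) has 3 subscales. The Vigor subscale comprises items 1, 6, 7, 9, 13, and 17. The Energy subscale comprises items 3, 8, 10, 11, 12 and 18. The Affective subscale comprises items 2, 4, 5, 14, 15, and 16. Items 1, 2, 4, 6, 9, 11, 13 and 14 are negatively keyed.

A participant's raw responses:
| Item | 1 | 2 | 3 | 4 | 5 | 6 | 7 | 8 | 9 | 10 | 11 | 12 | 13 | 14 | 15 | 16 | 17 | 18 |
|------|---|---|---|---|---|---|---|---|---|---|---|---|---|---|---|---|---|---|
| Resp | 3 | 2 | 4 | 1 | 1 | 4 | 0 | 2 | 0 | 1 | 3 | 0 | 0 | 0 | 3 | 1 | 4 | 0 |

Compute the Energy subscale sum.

Energy items: 3, 8, 10, 11, 12, 18.
Of these, item 11 is negatively keyed; reversed = (0+4) − raw = 4 − raw.
  item 3: 4
  item 8: 2
  item 10: 1
  item 11: 4 − 3 = 1
  item 12: 0
  item 18: 0
Sum = 4 + 2 + 1 + 1 + 0 + 0 = 8

8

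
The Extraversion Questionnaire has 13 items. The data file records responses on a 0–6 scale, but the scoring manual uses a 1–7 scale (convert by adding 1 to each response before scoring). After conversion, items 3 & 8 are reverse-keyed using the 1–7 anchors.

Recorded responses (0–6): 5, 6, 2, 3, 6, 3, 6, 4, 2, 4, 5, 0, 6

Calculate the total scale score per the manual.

65

Convert to 1–7: 6, 7, 3, 4, 7, 4, 7, 5, 3, 5, 6, 1, 7
Reverse-coded (on a 1–7 scale, reversed = 8 − raw):
  item 3: 8 − 3 = 5
  item 8: 8 − 5 = 3
Scored: 6, 7, 5, 4, 7, 4, 7, 3, 3, 5, 6, 1, 7
Total = 65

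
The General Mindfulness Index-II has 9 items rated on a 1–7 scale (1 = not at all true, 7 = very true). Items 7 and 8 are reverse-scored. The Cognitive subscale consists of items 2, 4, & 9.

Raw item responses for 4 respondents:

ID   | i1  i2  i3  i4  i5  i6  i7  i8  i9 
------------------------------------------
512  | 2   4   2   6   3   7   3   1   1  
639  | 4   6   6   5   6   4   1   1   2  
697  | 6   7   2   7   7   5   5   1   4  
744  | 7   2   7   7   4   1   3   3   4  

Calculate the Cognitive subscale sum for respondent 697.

Respondent 697 raw: 6, 7, 2, 7, 7, 5, 5, 1, 4.
Cognitive items: 2, 4, 9.
Reverse-coded (on a 1–7 scale, reversed = 8 − raw):
  item 2: 7
  item 4: 7
  item 9: 4
Sum = 7 + 7 + 4 = 18

18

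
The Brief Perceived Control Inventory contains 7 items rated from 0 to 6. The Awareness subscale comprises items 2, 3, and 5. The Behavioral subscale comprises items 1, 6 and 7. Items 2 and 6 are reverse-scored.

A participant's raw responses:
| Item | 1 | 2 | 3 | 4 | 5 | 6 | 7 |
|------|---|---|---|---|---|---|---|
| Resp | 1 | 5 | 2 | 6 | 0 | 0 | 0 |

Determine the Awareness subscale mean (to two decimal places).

1.00

Awareness items: 2, 3, 5.
Of these, item 2 is reverse-scored; reverse-coded value = 6 − response.
  item 2: 6 − 5 = 1
  item 3: 2
  item 5: 0
Sum = 1 + 2 + 0 = 3
Mean = 3 / 3 = 1.00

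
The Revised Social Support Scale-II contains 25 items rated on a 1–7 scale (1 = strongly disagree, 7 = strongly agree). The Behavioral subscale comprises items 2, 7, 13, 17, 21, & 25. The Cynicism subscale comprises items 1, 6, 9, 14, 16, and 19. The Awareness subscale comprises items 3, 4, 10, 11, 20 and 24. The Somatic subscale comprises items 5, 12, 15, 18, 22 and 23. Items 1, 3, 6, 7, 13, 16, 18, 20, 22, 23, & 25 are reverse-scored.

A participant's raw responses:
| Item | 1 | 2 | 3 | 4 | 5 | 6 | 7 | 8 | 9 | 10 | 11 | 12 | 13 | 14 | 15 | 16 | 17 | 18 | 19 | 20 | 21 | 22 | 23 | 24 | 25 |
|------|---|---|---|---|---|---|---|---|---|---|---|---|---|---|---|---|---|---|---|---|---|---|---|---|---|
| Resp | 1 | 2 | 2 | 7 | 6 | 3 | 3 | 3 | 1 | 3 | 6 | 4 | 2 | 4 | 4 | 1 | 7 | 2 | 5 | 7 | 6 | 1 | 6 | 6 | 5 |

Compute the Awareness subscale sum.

29

Awareness items: 3, 4, 10, 11, 20, 24.
Of these, items 3 and 20 are reverse-scored; on a 1–7 scale, reversed = 8 − raw.
  item 3: 8 − 2 = 6
  item 4: 7
  item 10: 3
  item 11: 6
  item 20: 8 − 7 = 1
  item 24: 6
Sum = 6 + 7 + 3 + 6 + 1 + 6 = 29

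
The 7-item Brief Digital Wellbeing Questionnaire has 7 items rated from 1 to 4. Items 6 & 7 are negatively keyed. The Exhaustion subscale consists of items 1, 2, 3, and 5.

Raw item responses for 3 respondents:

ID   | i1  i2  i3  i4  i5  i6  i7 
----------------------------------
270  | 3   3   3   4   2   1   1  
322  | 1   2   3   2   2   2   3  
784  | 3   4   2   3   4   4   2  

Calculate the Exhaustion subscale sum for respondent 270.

11

Respondent 270 raw: 3, 3, 3, 4, 2, 1, 1.
Exhaustion items: 1, 2, 3, 5.
Reverse-coded (on a 1–4 scale, reversed = 5 − raw):
  item 1: 3
  item 2: 3
  item 3: 3
  item 5: 2
Sum = 3 + 3 + 3 + 2 = 11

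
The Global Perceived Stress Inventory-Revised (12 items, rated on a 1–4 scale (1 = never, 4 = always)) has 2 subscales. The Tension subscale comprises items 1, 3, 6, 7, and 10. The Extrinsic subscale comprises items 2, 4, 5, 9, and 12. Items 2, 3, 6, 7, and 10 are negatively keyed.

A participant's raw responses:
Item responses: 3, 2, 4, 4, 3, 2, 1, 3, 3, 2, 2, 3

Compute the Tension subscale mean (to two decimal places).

2.80

Tension items: 1, 3, 6, 7, 10.
Of these, items 3, 6, 7, and 10 are negatively keyed; reversed = (1+4) − raw = 5 − raw.
  item 1: 3
  item 3: 5 − 4 = 1
  item 6: 5 − 2 = 3
  item 7: 5 − 1 = 4
  item 10: 5 − 2 = 3
Sum = 3 + 1 + 3 + 4 + 3 = 14
Mean = 14 / 5 = 2.80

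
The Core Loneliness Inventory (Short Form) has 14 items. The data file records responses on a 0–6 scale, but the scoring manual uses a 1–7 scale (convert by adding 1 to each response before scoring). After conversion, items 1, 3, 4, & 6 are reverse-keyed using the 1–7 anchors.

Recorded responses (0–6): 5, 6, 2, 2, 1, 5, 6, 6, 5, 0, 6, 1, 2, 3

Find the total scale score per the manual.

60

Convert to 1–7: 6, 7, 3, 3, 2, 6, 7, 7, 6, 1, 7, 2, 3, 4
Reverse-coded (on a 1–7 scale, reversed = 8 − raw):
  item 1: 8 − 6 = 2
  item 3: 8 − 3 = 5
  item 4: 8 − 3 = 5
  item 6: 8 − 6 = 2
Scored: 2, 7, 5, 5, 2, 2, 7, 7, 6, 1, 7, 2, 3, 4
Total = 60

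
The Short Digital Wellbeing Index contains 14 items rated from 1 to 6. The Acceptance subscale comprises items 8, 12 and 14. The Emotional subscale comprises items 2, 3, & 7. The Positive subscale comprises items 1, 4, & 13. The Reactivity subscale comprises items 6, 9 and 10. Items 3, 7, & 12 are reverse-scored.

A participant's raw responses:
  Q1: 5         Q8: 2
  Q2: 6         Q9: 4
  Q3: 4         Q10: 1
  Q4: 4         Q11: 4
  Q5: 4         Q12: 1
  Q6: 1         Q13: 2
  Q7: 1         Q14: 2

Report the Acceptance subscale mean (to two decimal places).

Acceptance items: 8, 12, 14.
Of these, item 12 is reverse-scored; reverse-coded value = 7 − response.
  item 8: 2
  item 12: 7 − 1 = 6
  item 14: 2
Sum = 2 + 6 + 2 = 10
Mean = 10 / 3 = 3.33

3.33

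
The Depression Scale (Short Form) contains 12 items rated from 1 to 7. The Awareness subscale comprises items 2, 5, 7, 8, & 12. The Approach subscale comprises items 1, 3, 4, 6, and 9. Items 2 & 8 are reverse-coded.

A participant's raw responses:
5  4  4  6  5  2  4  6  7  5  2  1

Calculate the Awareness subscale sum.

Awareness items: 2, 5, 7, 8, 12.
Of these, items 2 & 8 are reverse-coded; reverse-coded value = 8 − response.
  item 2: 8 − 4 = 4
  item 5: 5
  item 7: 4
  item 8: 8 − 6 = 2
  item 12: 1
Sum = 4 + 5 + 4 + 2 + 1 = 16

16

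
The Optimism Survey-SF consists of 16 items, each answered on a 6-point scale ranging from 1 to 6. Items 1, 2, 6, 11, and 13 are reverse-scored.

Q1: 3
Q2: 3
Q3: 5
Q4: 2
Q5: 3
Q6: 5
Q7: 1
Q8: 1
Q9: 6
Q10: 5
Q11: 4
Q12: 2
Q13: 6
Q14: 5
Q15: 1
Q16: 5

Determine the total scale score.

50

Raw sum = 57. Reverse-scored items: 1, 2, 6, 11, 13; their raw sum = 21.
Each reversal replaces raw with 7 − raw, changing the total by 7 − 2·raw per item.
Total = 57 + 5·7 − 2·21 = 57 + 35 − 42 = 50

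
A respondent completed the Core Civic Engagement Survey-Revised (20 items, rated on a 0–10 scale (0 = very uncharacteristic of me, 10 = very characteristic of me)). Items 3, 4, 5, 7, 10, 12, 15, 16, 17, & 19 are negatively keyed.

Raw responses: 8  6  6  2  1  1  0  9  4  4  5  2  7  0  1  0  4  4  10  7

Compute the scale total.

121

Negatively keyed items use 10 − raw:
  item 3: 10 − 6 = 4
  item 4: 10 − 2 = 8
  item 5: 10 − 1 = 9
  item 7: 10 − 0 = 10
  item 10: 10 − 4 = 6
  item 12: 10 − 2 = 8
  item 15: 10 − 1 = 9
  item 16: 10 − 0 = 10
  item 17: 10 − 4 = 6
  item 19: 10 − 10 = 0
After reverse-coding: 8, 6, 4, 8, 9, 1, 10, 9, 4, 6, 5, 8, 7, 0, 9, 10, 6, 4, 0, 7
Total = 8 + 6 + 4 + 8 + 9 + 1 + 10 + 9 + 4 + 6 + 5 + 8 + 7 + 0 + 9 + 10 + 6 + 4 + 0 + 7 = 121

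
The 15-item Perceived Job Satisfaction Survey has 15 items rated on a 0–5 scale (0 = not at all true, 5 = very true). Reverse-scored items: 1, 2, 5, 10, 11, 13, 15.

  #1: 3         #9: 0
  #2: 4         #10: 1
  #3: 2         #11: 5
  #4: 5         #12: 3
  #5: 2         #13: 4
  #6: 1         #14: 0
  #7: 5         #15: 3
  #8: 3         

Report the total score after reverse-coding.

32

Reverse-coded items (reverse-coded value = 5 − response):
  item 1: 5 − 3 = 2
  item 2: 5 − 4 = 1
  item 5: 5 − 2 = 3
  item 10: 5 − 1 = 4
  item 11: 5 − 5 = 0
  item 13: 5 − 4 = 1
  item 15: 5 − 3 = 2
After reverse-coding: 2, 1, 2, 5, 3, 1, 5, 3, 0, 4, 0, 3, 1, 0, 2
Total = 2 + 1 + 2 + 5 + 3 + 1 + 5 + 3 + 0 + 4 + 0 + 3 + 1 + 0 + 2 = 32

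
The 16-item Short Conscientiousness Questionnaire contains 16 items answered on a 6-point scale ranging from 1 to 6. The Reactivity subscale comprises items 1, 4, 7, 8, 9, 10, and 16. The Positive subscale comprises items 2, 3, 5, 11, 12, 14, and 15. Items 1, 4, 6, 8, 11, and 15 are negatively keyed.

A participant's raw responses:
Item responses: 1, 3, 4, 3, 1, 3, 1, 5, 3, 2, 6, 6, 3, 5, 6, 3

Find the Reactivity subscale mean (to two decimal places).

3.00

Reactivity items: 1, 4, 7, 8, 9, 10, 16.
Of these, items 1, 4, & 8 are negatively keyed; reversed = (1+6) − raw = 7 − raw.
  item 1: 7 − 1 = 6
  item 4: 7 − 3 = 4
  item 7: 1
  item 8: 7 − 5 = 2
  item 9: 3
  item 10: 2
  item 16: 3
Sum = 6 + 4 + 1 + 2 + 3 + 2 + 3 = 21
Mean = 21 / 7 = 3.00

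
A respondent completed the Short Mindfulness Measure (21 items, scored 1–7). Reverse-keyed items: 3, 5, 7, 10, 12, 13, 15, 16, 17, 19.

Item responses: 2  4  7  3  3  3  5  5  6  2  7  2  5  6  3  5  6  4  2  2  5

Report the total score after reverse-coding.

87

Reverse-keyed items use 8 − raw:
  item 3: 8 − 7 = 1
  item 5: 8 − 3 = 5
  item 7: 8 − 5 = 3
  item 10: 8 − 2 = 6
  item 12: 8 − 2 = 6
  item 13: 8 − 5 = 3
  item 15: 8 − 3 = 5
  item 16: 8 − 5 = 3
  item 17: 8 − 6 = 2
  item 19: 8 − 2 = 6
After reverse-coding: 2, 4, 1, 3, 5, 3, 3, 5, 6, 6, 7, 6, 3, 6, 5, 3, 2, 4, 6, 2, 5
Total = 2 + 4 + 1 + 3 + 5 + 3 + 3 + 5 + 6 + 6 + 7 + 6 + 3 + 6 + 5 + 3 + 2 + 4 + 6 + 2 + 5 = 87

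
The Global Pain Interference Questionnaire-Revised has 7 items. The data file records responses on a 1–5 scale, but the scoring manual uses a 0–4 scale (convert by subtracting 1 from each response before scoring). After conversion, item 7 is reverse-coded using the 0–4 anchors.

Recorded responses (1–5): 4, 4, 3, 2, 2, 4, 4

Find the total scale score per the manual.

Convert to 0–4: 3, 3, 2, 1, 1, 3, 3
Reverse-coded (reverse-coded value = 4 − response):
  item 7: 4 − 3 = 1
Scored: 3, 3, 2, 1, 1, 3, 1
Total = 14

14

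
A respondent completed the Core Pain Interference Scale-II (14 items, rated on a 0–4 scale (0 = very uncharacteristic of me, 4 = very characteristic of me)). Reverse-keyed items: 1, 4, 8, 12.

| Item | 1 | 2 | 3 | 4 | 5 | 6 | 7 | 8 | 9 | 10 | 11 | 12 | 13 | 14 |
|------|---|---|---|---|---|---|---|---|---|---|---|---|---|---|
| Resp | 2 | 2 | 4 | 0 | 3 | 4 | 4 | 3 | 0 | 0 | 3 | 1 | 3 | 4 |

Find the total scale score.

Raw sum = 33. Reverse-keyed items: 1, 4, 8, 12; their raw sum = 6.
Each reversal replaces raw with 4 − raw, changing the total by 4 − 2·raw per item.
Total = 33 + 4·4 − 2·6 = 33 + 16 − 12 = 37

37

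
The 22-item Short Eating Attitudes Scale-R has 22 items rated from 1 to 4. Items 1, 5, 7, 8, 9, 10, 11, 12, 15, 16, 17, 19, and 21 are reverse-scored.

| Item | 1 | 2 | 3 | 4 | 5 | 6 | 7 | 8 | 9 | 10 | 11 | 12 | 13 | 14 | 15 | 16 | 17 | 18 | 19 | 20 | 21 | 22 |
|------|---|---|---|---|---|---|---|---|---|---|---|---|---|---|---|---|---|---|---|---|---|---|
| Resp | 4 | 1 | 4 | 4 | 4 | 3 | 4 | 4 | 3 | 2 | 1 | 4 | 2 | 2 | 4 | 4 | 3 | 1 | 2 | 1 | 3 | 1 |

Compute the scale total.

42

Reversing items 1, 5, 7, 8, 9, 10, 11, 12, 15, 16, 17, 19, & 21 with 5 − raw:
Total = (5−4) + 1 + 4 + 4 + (5−4) + 3 + (5−4) + (5−4) + (5−3) + (5−2) + (5−1) + (5−4) + 2 + 2 + (5−4) + (5−4) + (5−3) + 1 + (5−2) + 1 + (5−3) + 1
      = 1 + 1 + 4 + 4 + 1 + 3 + 1 + 1 + 2 + 3 + 4 + 1 + 2 + 2 + 1 + 1 + 2 + 1 + 3 + 1 + 2 + 1 = 42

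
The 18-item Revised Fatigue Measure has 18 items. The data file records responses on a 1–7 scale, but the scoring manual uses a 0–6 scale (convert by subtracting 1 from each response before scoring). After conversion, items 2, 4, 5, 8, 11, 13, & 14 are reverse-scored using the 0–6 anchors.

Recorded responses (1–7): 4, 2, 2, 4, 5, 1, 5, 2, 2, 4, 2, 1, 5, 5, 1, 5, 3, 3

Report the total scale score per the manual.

Convert to 0–6: 3, 1, 1, 3, 4, 0, 4, 1, 1, 3, 1, 0, 4, 4, 0, 4, 2, 2
Reverse-coded (on a 0–6 scale, reversed = 6 − raw):
  item 2: 6 − 1 = 5
  item 4: 6 − 3 = 3
  item 5: 6 − 4 = 2
  item 8: 6 − 1 = 5
  item 11: 6 − 1 = 5
  item 13: 6 − 4 = 2
  item 14: 6 − 4 = 2
Scored: 3, 5, 1, 3, 2, 0, 4, 5, 1, 3, 5, 0, 2, 2, 0, 4, 2, 2
Total = 44

44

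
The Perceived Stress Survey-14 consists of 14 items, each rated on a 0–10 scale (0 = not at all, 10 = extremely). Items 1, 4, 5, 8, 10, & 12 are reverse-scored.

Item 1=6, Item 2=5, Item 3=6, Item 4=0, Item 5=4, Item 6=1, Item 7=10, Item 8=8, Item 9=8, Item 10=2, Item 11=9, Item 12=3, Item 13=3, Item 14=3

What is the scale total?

Raw sum = 68. Reverse-scored items: 1, 4, 5, 8, 10, 12; their raw sum = 23.
Each reversal replaces raw with 10 − raw, changing the total by 10 − 2·raw per item.
Total = 68 + 6·10 − 2·23 = 68 + 60 − 46 = 82

82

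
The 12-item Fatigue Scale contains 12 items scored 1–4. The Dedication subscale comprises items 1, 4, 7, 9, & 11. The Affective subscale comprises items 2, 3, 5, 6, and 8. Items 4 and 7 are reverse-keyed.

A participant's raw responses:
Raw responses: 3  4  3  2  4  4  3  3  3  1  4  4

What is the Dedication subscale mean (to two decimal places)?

Dedication items: 1, 4, 7, 9, 11.
Of these, items 4 & 7 are reverse-keyed; reverse-coded value = 5 − response.
  item 1: 3
  item 4: 5 − 2 = 3
  item 7: 5 − 3 = 2
  item 9: 3
  item 11: 4
Sum = 3 + 3 + 2 + 3 + 4 = 15
Mean = 15 / 5 = 3.00

3.00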